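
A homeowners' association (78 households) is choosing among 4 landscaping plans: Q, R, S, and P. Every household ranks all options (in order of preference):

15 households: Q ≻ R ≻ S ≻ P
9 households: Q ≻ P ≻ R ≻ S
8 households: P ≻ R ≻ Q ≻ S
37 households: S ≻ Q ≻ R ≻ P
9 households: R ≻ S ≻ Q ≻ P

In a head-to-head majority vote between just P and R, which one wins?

Voters preferring P to R: 17; preferring R to P: 61.
R wins the head-to-head.

R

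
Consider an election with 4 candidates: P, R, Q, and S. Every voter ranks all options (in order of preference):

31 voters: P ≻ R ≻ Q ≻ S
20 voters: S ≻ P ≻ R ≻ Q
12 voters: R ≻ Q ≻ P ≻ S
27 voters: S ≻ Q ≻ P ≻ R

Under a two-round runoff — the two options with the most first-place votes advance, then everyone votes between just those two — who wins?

S

Round 1 first-place votes: P 31, R 12, Q 0, S 47.
S and P advance.
Runoff: S is preferred to P by 47 voters; P by 43.
S wins the runoff.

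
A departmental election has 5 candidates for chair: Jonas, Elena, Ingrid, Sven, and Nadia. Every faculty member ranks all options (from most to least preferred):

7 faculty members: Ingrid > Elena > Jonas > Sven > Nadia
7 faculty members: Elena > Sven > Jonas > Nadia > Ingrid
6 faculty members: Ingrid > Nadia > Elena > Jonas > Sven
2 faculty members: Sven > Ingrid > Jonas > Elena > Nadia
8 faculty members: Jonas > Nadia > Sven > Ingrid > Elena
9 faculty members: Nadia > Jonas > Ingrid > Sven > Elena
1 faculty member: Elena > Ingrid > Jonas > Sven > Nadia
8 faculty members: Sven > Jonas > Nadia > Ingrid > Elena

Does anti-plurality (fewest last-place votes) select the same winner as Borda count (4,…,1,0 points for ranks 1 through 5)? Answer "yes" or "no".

yes

Anti-plurality — last-place votes: Jonas 0, Elena 25, Ingrid 7, Sven 6, Nadia 10. Winner: Jonas.
Borda — scores: Jonas 123, Elena 67, Ingrid 95, Sven 94, Nadia 101. Winner: Jonas.
The two methods agree.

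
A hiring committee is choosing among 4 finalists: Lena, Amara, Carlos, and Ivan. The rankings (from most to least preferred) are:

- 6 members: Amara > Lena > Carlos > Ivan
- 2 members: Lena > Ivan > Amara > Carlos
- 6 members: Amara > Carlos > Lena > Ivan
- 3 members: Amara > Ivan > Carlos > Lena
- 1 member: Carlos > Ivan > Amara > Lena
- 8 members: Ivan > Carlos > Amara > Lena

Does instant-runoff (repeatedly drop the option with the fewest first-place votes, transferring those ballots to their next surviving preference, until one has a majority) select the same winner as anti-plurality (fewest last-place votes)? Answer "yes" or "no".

Instant-runoff — R1 Lena 2, Amara 15, Carlos 1, Ivan 8 (Amara winner). Winner: Amara.
Anti-plurality — last-place votes: Lena 12, Amara 0, Carlos 2, Ivan 12. Winner: Amara.
The two methods agree.

yes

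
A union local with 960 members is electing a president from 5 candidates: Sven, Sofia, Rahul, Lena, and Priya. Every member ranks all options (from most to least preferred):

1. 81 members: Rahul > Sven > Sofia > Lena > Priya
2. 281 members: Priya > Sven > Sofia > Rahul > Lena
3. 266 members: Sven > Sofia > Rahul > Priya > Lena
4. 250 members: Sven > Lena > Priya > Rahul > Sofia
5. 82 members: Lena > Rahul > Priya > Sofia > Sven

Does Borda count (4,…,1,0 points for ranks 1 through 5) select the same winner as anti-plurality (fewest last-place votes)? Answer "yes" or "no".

Borda — scores: Sven 3150, Sofia 1604, Rahul 1633, Lena 1159, Priya 2054. Winner: Sven.
Anti-plurality — last-place votes: Sven 82, Sofia 250, Rahul 0, Lena 547, Priya 81. Winner: Rahul.
The two methods disagree.

no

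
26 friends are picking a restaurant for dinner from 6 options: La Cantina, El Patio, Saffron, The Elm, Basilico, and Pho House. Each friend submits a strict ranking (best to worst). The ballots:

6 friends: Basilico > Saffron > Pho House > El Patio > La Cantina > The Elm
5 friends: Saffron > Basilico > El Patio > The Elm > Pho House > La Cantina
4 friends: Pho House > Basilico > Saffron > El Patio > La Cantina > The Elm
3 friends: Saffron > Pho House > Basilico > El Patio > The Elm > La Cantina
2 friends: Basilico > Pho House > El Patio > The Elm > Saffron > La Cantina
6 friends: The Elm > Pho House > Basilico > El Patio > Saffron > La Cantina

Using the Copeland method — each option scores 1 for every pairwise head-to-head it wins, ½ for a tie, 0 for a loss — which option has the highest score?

Basilico

La Cantina: loses to El Patio, Saffron, The Elm, Basilico, and Pho House → score 0.
El Patio: beats La Cantina and The Elm; loses to Saffron, Basilico, and Pho House → score 2.
Saffron: beats La Cantina, El Patio, The Elm, and Pho House; loses to Basilico → score 4.
The Elm: beats La Cantina; loses to El Patio, Saffron, Basilico, and Pho House → score 1.
Basilico: beats La Cantina, El Patio, Saffron, and The Elm; ties Pho House → score 4.5.
Pho House: beats La Cantina, El Patio, and The Elm; ties Basilico; loses to Saffron → score 3.5.
Basilico has the best pairwise record.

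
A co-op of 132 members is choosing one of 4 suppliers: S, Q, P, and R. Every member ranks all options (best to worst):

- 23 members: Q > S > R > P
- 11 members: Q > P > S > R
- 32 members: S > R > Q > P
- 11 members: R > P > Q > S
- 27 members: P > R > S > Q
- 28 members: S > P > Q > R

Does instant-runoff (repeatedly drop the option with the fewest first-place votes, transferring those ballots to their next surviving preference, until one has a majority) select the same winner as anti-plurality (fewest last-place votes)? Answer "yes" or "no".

yes

Instant-runoff — R1 S 60, Q 34, P 27, R 11 (R out); R2 S 60, Q 34, P 38 (Q out); R3 S 83, P 49 (S winner). Winner: S.
Anti-plurality — last-place votes: S 11, Q 27, P 55, R 39. Winner: S.
The two methods agree.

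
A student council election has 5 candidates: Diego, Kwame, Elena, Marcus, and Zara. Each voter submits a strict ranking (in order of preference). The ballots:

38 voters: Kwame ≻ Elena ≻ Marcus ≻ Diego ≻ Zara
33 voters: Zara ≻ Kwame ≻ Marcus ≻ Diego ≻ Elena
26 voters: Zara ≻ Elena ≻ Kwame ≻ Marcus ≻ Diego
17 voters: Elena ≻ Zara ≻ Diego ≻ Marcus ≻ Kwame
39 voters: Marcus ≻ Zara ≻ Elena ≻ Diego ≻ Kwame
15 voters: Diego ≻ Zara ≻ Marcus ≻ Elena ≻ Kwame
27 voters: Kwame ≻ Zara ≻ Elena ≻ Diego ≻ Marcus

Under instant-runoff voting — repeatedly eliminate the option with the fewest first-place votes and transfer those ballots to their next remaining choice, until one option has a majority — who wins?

Round 1: Diego 15, Kwame 65, Elena 17, Marcus 39, Zara 59. Eliminate Diego.
Round 2: Kwame 65, Elena 17, Marcus 39, Zara 74. Eliminate Elena.
Round 3: Kwame 65, Marcus 39, Zara 91. Eliminate Marcus.
Round 4: Kwame 65, Zara 130. Zara has a majority.

Zara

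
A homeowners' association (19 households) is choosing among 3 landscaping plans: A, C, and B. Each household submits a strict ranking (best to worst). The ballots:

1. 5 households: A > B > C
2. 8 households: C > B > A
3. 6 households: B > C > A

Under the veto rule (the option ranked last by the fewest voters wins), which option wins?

Last-place votes: A 14, C 5, B 0.
B is ranked last by the fewest voters, so B wins.

B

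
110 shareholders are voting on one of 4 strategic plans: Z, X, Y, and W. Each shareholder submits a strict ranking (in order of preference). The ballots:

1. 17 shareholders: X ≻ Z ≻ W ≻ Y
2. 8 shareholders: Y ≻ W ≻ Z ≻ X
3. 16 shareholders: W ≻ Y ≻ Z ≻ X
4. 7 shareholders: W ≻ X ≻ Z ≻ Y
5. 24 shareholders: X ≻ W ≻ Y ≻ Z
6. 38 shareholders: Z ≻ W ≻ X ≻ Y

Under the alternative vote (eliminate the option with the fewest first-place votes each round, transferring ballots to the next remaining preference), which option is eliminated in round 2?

Round 1: Z 38, X 41, Y 8, W 23. Eliminate Y.
Round 2: Z 38, X 41, W 31. Eliminate W.

W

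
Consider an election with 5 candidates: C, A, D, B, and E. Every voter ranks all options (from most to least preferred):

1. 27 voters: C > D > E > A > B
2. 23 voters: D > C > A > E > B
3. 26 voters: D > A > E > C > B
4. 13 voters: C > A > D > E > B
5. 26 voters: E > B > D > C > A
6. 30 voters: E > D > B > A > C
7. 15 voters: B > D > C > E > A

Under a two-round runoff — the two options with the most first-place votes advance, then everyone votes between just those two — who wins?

D

Round 1 first-place votes: C 40, A 0, D 49, B 15, E 56.
E and D advance.
Runoff: E is preferred to D by 56 voters; D by 104.
D wins the runoff.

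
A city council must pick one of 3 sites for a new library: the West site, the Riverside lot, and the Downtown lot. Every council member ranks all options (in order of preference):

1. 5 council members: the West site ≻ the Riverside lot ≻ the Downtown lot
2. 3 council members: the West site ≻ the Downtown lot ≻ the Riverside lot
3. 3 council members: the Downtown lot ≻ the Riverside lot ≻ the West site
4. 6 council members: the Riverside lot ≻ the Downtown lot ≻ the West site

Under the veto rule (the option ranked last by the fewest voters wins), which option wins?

the Riverside lot

Last-place votes: the West site 9, the Riverside lot 3, the Downtown lot 5.
the Riverside lot is ranked last by the fewest voters, so the Riverside lot wins.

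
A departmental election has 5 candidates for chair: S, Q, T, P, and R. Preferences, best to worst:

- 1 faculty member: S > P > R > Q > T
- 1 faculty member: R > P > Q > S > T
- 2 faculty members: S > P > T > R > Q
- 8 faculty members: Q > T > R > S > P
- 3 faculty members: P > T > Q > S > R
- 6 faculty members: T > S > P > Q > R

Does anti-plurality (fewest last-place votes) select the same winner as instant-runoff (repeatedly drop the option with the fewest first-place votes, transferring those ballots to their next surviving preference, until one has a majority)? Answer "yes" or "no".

Anti-plurality — last-place votes: S 0, Q 2, T 2, P 8, R 9. Winner: S.
Instant-runoff — R1 S 3, Q 8, T 6, P 3, R 1 (R out); R2 S 3, Q 8, T 6, P 4 (S out); R3 Q 8, T 6, P 7 (T out); R4 Q 8, P 13 (P winner). Winner: P.
The two methods disagree.

no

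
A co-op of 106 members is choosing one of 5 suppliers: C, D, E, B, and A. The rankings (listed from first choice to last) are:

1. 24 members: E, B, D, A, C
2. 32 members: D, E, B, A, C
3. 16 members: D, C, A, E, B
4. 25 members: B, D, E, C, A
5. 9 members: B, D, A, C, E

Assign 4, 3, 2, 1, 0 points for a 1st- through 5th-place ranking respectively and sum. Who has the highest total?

C: 24·0 + 32·0 + 16·3 + 25·1 + 9·1 = 82
D: 24·2 + 32·4 + 16·4 + 25·3 + 9·3 = 342
E: 24·4 + 32·3 + 16·1 + 25·2 + 9·0 = 258
B: 24·3 + 32·2 + 16·0 + 25·4 + 9·4 = 272
A: 24·1 + 32·1 + 16·2 + 25·0 + 9·2 = 106
D has the highest Borda score (342).

D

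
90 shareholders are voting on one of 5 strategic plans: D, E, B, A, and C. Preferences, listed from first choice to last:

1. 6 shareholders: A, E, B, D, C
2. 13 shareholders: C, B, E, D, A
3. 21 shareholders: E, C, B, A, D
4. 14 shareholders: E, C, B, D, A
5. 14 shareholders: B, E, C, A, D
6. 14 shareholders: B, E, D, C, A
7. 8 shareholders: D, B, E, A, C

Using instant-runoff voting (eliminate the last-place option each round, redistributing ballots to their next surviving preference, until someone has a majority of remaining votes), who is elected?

Round 1: D 8, E 35, B 28, A 6, C 13. Eliminate A.
Round 2: D 8, E 41, B 28, C 13. Eliminate D.
Round 3: E 41, B 36, C 13. Eliminate C.
Round 4: E 41, B 49. B has a majority.

B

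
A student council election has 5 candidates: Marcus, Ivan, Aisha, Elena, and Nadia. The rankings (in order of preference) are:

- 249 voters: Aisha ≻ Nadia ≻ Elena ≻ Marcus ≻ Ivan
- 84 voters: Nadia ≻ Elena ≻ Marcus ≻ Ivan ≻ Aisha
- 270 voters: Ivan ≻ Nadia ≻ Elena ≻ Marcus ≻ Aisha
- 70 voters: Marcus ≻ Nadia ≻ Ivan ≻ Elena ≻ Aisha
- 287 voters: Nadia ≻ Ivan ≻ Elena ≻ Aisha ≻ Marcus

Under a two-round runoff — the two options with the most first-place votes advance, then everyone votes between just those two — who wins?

Round 1 first-place votes: Marcus 70, Ivan 270, Aisha 249, Elena 0, Nadia 371.
Nadia and Ivan advance.
Runoff: Nadia is preferred to Ivan by 690 voters; Ivan by 270.
Nadia wins the runoff.

Nadia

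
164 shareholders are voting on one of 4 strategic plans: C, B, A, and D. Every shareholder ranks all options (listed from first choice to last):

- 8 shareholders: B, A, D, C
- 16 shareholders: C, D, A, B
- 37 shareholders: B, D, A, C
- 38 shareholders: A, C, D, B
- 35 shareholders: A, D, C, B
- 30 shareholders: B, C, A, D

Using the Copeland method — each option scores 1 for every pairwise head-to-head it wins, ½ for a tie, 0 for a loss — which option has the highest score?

A

C: beats B and D; loses to A → score 2.
B: loses to C, A, and D → score 0.
A: beats C, B, and D → score 3.
D: beats B; loses to C and A → score 1.
A has the best pairwise record.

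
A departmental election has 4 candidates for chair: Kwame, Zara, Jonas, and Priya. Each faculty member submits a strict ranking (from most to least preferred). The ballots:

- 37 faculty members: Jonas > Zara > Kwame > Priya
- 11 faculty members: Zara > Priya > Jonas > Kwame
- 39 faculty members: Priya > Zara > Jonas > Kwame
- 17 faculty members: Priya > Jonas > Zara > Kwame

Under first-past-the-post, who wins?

First-place votes: Kwame 0, Zara 11, Jonas 37, Priya 56.
Priya has the most first-place votes.

Priya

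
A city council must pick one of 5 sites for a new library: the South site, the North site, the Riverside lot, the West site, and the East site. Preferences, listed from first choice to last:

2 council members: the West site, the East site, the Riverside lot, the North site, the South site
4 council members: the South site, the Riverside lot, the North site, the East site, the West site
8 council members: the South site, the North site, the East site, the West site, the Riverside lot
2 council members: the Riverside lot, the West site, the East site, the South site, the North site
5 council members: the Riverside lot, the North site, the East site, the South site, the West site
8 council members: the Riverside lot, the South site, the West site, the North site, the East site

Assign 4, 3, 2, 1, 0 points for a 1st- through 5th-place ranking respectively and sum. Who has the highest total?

the South site: 2·0 + 4·4 + 8·4 + 2·1 + 5·1 + 8·3 = 79
the North site: 2·1 + 4·2 + 8·3 + 2·0 + 5·3 + 8·1 = 57
the Riverside lot: 2·2 + 4·3 + 8·0 + 2·4 + 5·4 + 8·4 = 76
the West site: 2·4 + 4·0 + 8·1 + 2·3 + 5·0 + 8·2 = 38
the East site: 2·3 + 4·1 + 8·2 + 2·2 + 5·2 + 8·0 = 40
the South site has the highest Borda score (79).

the South site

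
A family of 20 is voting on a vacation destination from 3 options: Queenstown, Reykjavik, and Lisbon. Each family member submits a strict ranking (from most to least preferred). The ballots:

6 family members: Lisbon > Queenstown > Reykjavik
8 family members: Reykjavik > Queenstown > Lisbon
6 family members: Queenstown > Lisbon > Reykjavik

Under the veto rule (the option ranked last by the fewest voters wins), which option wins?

Last-place votes: Queenstown 0, Reykjavik 12, Lisbon 8.
Queenstown is ranked last by the fewest voters, so Queenstown wins.

Queenstown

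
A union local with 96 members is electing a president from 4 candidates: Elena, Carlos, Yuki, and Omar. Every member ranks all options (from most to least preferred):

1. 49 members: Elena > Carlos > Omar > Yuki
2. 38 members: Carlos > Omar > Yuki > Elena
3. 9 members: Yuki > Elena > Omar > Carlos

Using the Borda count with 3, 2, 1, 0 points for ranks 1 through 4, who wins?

Elena: 49·3 + 38·0 + 9·2 = 165
Carlos: 49·2 + 38·3 + 9·0 = 212
Yuki: 49·0 + 38·1 + 9·3 = 65
Omar: 49·1 + 38·2 + 9·1 = 134
Carlos has the highest Borda score (212).

Carlos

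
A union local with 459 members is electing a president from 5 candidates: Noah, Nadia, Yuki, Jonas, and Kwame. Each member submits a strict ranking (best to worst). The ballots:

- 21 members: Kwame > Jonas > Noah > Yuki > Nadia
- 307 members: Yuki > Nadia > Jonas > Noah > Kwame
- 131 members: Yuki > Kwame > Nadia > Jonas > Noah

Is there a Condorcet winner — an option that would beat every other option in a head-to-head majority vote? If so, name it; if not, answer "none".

Yuki vs Noah: 438–21 for Yuki.
Yuki vs Nadia: 459–0 for Yuki.
Yuki vs Jonas: 438–21 for Yuki.
Yuki vs Kwame: 438–21 for Yuki.
Yuki beats every other option head-to-head.

Yuki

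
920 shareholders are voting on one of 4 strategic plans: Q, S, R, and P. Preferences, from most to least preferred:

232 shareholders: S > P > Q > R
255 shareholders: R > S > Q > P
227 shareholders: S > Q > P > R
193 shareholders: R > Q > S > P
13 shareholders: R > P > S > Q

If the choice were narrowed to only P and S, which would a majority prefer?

Voters preferring P to S: 13; preferring S to P: 907.
S wins the head-to-head.

S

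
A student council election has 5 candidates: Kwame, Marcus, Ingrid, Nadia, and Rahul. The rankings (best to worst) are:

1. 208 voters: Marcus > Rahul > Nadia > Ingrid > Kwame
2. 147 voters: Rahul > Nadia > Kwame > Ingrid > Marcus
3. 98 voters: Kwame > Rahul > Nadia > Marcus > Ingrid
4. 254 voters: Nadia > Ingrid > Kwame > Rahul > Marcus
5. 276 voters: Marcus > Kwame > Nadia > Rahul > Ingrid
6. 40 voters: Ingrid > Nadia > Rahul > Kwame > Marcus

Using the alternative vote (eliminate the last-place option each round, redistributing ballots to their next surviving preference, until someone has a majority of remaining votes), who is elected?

Round 1: Kwame 98, Marcus 484, Ingrid 40, Nadia 254, Rahul 147. Eliminate Ingrid.
Round 2: Kwame 98, Marcus 484, Nadia 294, Rahul 147. Eliminate Kwame.
Round 3: Marcus 484, Nadia 294, Rahul 245. Eliminate Rahul.
Round 4: Marcus 484, Nadia 539. Nadia has a majority.

Nadia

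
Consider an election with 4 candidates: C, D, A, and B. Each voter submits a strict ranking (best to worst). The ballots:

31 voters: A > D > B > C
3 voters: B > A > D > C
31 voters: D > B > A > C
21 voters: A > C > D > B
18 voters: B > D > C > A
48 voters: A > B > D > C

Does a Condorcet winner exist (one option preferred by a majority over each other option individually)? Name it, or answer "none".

A

A vs C: 134–18 for A.
A vs D: 103–49 for A.
A vs B: 100–52 for A.
A beats every other option head-to-head.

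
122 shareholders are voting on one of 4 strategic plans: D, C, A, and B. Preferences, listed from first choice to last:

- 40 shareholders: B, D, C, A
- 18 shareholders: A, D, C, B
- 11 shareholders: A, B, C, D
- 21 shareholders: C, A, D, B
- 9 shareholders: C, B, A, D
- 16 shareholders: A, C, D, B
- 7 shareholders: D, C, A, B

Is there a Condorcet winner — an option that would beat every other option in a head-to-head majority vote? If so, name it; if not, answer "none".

none

Checking pairwise contests:
A beats D 75–47.
D beats C 65–57.
C beats A 77–45.
D beats B 62–60.
Every option loses at least one head-to-head, so there is no Condorcet winner.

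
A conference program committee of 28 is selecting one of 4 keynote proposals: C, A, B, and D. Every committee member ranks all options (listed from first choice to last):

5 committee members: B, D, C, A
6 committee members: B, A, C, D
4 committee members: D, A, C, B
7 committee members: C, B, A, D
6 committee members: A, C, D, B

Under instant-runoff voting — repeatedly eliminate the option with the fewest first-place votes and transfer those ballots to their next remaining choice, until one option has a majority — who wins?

Round 1: C 7, A 6, B 11, D 4. Eliminate D.
Round 2: C 7, A 10, B 11. Eliminate C.
Round 3: A 10, B 18. B has a majority.

B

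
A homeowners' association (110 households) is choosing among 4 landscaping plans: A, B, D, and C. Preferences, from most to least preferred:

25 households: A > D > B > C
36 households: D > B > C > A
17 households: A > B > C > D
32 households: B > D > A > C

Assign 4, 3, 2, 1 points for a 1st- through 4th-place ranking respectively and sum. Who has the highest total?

A: 25·4 + 36·1 + 17·4 + 32·2 = 268
B: 25·2 + 36·3 + 17·3 + 32·4 = 337
D: 25·3 + 36·4 + 17·1 + 32·3 = 332
C: 25·1 + 36·2 + 17·2 + 32·1 = 163
B has the highest Borda score (337).

B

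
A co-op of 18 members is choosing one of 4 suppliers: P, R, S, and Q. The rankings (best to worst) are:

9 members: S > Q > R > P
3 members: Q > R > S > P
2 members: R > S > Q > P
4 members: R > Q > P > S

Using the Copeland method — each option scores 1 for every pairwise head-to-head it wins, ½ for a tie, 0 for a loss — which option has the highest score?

P: loses to R, S, and Q → score 0.
R: beats P; ties S; loses to Q → score 1.5.
S: beats P and Q; ties R → score 2.5.
Q: beats P and R; loses to S → score 2.
S has the best pairwise record.

S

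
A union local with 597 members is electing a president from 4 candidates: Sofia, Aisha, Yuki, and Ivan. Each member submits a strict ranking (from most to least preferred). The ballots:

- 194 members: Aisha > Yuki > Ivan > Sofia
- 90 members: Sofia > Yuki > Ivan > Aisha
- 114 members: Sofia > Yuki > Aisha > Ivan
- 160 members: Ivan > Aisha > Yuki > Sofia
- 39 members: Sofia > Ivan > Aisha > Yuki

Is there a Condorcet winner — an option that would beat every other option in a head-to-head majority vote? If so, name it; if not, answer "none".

Aisha

Aisha vs Sofia: 354–243 for Aisha.
Aisha vs Yuki: 393–204 for Aisha.
Aisha vs Ivan: 308–289 for Aisha.
Aisha beats every other option head-to-head.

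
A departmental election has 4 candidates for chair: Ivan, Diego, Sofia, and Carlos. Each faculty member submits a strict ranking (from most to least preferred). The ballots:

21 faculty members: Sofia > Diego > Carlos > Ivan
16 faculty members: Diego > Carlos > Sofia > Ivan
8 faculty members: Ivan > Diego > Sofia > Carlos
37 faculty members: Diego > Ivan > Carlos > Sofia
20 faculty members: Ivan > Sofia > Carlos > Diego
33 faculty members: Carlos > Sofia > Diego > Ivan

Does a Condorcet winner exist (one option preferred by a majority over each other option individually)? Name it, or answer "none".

none

Checking pairwise contests:
Diego beats Ivan 107–28.
Sofia beats Diego 74–61.
Carlos beats Sofia 86–49.
Diego beats Carlos 82–53.
Every option loses at least one head-to-head, so there is no Condorcet winner.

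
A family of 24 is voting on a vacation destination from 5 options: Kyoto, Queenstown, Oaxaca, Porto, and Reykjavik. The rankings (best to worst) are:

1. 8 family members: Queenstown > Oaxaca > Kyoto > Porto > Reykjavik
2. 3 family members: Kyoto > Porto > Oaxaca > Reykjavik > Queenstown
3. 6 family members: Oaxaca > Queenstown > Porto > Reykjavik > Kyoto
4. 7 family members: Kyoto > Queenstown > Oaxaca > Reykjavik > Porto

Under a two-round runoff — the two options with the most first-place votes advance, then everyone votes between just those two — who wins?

Queenstown

Round 1 first-place votes: Kyoto 10, Queenstown 8, Oaxaca 6, Porto 0, Reykjavik 0.
Kyoto and Queenstown advance.
Runoff: Kyoto is preferred to Queenstown by 10 voters; Queenstown by 14.
Queenstown wins the runoff.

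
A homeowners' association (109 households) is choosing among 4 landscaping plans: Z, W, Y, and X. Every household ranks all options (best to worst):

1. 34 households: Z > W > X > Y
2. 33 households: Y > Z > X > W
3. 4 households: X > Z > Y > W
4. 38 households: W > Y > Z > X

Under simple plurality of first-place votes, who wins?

First-place votes: Z 34, W 38, Y 33, X 4.
W has the most first-place votes.

W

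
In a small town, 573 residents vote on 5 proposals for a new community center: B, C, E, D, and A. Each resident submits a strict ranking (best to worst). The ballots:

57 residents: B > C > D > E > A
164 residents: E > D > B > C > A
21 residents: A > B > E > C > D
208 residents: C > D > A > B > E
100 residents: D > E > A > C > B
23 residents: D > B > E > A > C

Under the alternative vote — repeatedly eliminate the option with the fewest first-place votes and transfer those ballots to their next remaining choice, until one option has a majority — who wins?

E

Round 1: B 57, C 208, E 164, D 123, A 21. Eliminate A.
Round 2: B 78, C 208, E 164, D 123. Eliminate B.
Round 3: C 265, E 185, D 123. Eliminate D.
Round 4: C 265, E 308. E has a majority.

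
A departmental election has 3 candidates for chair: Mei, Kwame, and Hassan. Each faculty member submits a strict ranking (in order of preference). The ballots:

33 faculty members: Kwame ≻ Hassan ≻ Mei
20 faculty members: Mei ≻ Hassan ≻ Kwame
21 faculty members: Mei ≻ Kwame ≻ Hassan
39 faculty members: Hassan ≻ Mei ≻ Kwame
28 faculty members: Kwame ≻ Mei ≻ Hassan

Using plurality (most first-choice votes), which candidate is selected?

First-place votes: Mei 41, Kwame 61, Hassan 39.
Kwame has the most first-place votes.

Kwame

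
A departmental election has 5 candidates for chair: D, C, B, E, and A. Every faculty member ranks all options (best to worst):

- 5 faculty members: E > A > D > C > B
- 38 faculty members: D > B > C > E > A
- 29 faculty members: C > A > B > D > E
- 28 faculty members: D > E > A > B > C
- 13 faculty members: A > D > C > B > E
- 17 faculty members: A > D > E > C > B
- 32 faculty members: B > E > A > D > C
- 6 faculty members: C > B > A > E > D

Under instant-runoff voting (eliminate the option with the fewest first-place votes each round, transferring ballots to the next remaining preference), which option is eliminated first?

E

Round 1: D 66, C 35, B 32, E 5, A 30. Eliminate E.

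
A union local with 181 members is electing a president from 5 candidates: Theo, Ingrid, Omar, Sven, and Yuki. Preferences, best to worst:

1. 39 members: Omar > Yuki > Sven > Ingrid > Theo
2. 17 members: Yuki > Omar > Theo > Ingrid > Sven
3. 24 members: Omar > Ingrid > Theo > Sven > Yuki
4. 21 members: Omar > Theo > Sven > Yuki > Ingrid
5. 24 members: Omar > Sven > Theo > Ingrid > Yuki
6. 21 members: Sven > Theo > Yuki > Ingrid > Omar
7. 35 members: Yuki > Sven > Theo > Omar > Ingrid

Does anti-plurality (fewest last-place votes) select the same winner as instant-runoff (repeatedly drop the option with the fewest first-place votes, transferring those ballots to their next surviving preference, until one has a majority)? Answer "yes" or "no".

Anti-plurality — last-place votes: Theo 39, Ingrid 56, Omar 21, Sven 17, Yuki 48. Winner: Sven.
Instant-runoff — R1 Theo 0, Ingrid 0, Omar 108, Sven 21, Yuki 52 (Omar winner). Winner: Omar.
The two methods disagree.

no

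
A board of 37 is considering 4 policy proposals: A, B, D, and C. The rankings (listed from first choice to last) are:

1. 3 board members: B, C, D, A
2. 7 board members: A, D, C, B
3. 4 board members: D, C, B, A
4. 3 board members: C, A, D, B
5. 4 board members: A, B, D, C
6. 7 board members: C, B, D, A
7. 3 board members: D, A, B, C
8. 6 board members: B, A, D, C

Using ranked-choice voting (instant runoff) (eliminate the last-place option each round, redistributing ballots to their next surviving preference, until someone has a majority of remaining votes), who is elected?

Round 1: A 11, B 9, D 7, C 10. Eliminate D.
Round 2: A 14, B 9, C 14. Eliminate B.
Round 3: A 20, C 17. A has a majority.

A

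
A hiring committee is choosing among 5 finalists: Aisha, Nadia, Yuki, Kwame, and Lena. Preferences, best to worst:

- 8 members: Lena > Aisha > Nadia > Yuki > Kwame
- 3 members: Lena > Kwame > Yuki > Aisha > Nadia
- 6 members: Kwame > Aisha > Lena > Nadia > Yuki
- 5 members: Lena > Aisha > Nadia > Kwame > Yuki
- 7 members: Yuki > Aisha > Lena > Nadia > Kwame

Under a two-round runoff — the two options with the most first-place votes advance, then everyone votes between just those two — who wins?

Lena

Round 1 first-place votes: Aisha 0, Nadia 0, Yuki 7, Kwame 6, Lena 16.
Lena and Yuki advance.
Runoff: Lena is preferred to Yuki by 22 voters; Yuki by 7.
Lena wins the runoff.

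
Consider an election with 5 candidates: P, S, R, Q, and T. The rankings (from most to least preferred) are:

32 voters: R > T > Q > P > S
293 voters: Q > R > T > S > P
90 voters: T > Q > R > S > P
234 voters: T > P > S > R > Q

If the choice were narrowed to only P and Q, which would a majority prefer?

Voters preferring P to Q: 234; preferring Q to P: 415.
Q wins the head-to-head.

Q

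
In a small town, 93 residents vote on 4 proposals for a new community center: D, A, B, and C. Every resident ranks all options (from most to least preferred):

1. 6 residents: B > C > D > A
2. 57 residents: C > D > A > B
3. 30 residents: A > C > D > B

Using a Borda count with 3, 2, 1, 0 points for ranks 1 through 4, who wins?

C

D: 6·1 + 57·2 + 30·1 = 150
A: 6·0 + 57·1 + 30·3 = 147
B: 6·3 + 57·0 + 30·0 = 18
C: 6·2 + 57·3 + 30·2 = 243
C has the highest Borda score (243).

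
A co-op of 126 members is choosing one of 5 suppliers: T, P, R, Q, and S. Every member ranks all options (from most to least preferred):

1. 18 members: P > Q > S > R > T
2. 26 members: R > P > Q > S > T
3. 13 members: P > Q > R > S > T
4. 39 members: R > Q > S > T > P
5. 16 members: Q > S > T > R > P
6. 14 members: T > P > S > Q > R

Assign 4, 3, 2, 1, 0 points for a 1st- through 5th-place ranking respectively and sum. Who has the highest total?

Q

T: 18·0 + 26·0 + 13·0 + 39·1 + 16·2 + 14·4 = 127
P: 18·4 + 26·3 + 13·4 + 39·0 + 16·0 + 14·3 = 244
R: 18·1 + 26·4 + 13·2 + 39·4 + 16·1 + 14·0 = 320
Q: 18·3 + 26·2 + 13·3 + 39·3 + 16·4 + 14·1 = 340
S: 18·2 + 26·1 + 13·1 + 39·2 + 16·3 + 14·2 = 229
Q has the highest Borda score (340).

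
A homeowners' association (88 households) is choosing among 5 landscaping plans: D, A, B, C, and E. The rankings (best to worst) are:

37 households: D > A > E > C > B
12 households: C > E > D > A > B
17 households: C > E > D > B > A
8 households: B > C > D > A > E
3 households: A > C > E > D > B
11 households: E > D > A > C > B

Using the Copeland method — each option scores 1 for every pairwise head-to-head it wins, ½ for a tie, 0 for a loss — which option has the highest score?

D: beats A, B, C, and E → score 4.
A: beats B, C, and E; loses to D → score 3.
B: loses to D, A, C, and E → score 0.
C: beats B; loses to D, A, and E → score 1.
E: beats B and C; loses to D and A → score 2.
D has the best pairwise record.

D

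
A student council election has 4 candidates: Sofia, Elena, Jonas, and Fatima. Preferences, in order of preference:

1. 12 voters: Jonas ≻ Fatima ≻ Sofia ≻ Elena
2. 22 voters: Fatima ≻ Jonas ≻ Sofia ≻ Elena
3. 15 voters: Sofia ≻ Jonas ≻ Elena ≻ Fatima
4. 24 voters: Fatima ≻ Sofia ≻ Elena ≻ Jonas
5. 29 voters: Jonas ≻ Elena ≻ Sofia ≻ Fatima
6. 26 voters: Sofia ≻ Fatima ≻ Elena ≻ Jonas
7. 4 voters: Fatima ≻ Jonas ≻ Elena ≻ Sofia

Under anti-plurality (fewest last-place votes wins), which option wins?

Last-place votes: Sofia 4, Elena 34, Jonas 50, Fatima 44.
Sofia is ranked last by the fewest voters, so Sofia wins.

Sofia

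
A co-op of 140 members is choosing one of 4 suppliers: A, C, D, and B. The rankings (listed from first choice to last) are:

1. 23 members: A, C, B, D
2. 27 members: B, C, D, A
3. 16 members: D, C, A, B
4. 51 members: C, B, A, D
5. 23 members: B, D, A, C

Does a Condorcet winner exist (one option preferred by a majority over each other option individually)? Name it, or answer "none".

C vs A: 94–46 for C.
C vs D: 101–39 for C.
C vs B: 90–50 for C.
C beats every other option head-to-head.

C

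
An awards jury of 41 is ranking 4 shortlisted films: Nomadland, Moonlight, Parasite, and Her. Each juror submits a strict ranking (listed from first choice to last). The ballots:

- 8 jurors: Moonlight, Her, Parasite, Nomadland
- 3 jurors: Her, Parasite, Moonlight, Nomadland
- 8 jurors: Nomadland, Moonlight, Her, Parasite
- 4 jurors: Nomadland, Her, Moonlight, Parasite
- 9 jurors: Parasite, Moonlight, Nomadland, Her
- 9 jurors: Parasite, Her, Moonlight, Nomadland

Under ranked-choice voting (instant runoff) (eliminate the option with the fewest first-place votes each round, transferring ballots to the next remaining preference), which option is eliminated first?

Her

Round 1: Nomadland 12, Moonlight 8, Parasite 18, Her 3. Eliminate Her.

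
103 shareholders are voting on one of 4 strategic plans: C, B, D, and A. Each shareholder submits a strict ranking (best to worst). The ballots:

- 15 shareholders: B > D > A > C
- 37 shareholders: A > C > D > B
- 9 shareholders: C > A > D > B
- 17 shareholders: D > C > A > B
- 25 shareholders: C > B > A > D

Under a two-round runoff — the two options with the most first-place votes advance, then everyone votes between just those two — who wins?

Round 1 first-place votes: C 34, B 15, D 17, A 37.
A and C advance.
Runoff: A is preferred to C by 52 voters; C by 51.
A wins the runoff.

A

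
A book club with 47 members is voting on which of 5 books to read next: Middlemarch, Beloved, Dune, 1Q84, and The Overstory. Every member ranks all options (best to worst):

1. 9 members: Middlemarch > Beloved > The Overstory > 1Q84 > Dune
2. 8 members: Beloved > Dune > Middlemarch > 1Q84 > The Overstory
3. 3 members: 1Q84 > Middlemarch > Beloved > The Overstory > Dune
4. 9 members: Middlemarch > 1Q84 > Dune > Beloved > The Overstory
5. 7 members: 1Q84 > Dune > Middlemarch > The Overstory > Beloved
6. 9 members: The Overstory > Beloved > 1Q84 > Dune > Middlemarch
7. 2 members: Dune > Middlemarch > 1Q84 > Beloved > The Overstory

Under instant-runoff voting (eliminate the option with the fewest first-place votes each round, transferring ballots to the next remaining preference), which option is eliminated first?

Dune

Round 1: Middlemarch 18, Beloved 8, Dune 2, 1Q84 10, The Overstory 9. Eliminate Dune.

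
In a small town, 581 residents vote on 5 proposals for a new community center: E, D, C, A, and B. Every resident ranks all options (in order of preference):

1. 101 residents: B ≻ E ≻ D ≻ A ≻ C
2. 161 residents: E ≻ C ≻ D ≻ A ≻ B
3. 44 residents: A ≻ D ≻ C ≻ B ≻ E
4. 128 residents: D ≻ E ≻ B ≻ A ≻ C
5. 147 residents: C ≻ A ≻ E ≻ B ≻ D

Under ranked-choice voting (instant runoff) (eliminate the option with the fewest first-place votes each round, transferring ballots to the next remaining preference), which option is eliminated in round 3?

Round 1: E 161, D 128, C 147, A 44, B 101. Eliminate A.
Round 2: E 161, D 172, C 147, B 101. Eliminate B.
Round 3: E 262, D 172, C 147. Eliminate C.

C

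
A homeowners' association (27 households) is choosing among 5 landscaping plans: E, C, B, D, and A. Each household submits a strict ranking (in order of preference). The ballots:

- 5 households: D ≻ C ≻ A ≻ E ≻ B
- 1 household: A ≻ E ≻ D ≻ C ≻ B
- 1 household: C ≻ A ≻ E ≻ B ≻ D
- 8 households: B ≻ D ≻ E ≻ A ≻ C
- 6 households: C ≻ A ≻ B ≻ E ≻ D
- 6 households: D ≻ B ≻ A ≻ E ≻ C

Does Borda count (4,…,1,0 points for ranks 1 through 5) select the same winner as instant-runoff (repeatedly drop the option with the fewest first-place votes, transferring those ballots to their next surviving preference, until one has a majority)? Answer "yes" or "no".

no

Borda — scores: E 38, C 44, B 63, D 70, A 55. Winner: D.
Instant-runoff — R1 E 0, C 7, B 8, D 11, A 1 (E out); R2 C 7, B 8, D 11, A 1 (A out); R3 C 7, B 8, D 12 (C out); R4 B 15, D 12 (B winner). Winner: B.
The two methods disagree.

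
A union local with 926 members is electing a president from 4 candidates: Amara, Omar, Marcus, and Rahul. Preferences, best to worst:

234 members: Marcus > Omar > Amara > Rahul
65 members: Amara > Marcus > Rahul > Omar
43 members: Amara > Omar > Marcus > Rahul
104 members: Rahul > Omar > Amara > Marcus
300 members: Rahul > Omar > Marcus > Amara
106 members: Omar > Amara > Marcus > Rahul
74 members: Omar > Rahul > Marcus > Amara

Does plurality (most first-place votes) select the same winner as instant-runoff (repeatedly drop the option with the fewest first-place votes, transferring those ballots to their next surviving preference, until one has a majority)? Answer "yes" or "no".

yes

Plurality — first-place votes: Amara 108, Omar 180, Marcus 234, Rahul 404. Winner: Rahul.
Instant-runoff — R1 Amara 108, Omar 180, Marcus 234, Rahul 404 (Amara out); R2 Omar 223, Marcus 299, Rahul 404 (Omar out); R3 Marcus 448, Rahul 478 (Rahul winner). Winner: Rahul.
The two methods agree.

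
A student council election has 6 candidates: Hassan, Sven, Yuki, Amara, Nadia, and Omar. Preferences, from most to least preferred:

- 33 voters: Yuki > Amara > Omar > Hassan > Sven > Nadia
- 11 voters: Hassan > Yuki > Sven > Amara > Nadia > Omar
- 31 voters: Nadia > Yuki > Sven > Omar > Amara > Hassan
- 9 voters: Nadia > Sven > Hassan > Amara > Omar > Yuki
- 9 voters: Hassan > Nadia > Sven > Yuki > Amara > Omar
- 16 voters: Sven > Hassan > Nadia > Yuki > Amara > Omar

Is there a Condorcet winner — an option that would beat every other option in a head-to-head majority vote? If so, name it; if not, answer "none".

Checking pairwise contests:
Sven beats Hassan 56–53.
Yuki beats Sven 75–34.
Nadia beats Yuki 65–44.
Sven beats Amara 76–33.
Hassan beats Nadia 69–40.
Sven beats Omar 76–33.
Every option loses at least one head-to-head, so there is no Condorcet winner.

none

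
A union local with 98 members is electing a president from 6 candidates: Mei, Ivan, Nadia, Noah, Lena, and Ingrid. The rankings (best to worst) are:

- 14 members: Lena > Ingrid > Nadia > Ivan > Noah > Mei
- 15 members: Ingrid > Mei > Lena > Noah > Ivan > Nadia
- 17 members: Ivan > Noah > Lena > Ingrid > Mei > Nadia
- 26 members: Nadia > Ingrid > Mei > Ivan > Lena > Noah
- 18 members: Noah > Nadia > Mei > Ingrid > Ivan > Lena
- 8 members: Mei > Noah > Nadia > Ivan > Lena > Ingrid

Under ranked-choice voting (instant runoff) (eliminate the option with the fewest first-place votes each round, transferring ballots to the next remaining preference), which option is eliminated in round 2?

Lena

Round 1: Mei 8, Ivan 17, Nadia 26, Noah 18, Lena 14, Ingrid 15. Eliminate Mei.
Round 2: Ivan 17, Nadia 26, Noah 26, Lena 14, Ingrid 15. Eliminate Lena.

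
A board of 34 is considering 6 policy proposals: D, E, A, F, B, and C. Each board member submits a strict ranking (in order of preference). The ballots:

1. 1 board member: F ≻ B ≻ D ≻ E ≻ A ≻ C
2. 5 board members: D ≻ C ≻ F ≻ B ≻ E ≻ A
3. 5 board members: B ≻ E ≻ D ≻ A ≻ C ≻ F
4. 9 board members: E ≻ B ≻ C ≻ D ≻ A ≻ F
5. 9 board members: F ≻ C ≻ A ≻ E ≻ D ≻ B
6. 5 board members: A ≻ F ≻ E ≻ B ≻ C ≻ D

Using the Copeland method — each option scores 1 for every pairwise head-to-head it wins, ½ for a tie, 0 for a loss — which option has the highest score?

E

D: beats A and F; loses to E, B, and C → score 2.
E: beats D, A, B, and C; loses to F → score 4.
A: beats F; loses to D, E, B, and C → score 1.
F: beats E and B; loses to D, A, and C → score 2.
B: beats D, A, and C; loses to E and F → score 3.
C: beats D, A, and F; loses to E and B → score 3.
E has the best pairwise record.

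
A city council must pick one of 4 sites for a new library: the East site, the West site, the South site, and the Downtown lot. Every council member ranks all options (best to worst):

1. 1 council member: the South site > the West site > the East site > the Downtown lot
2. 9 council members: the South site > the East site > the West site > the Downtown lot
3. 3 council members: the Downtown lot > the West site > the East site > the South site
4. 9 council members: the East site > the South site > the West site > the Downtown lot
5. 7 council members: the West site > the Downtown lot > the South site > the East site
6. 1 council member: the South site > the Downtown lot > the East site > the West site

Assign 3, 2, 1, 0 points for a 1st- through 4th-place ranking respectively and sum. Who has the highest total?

the East site: 1·1 + 9·2 + 3·1 + 9·3 + 7·0 + 1·1 = 50
the West site: 1·2 + 9·1 + 3·2 + 9·1 + 7·3 + 1·0 = 47
the South site: 1·3 + 9·3 + 3·0 + 9·2 + 7·1 + 1·3 = 58
the Downtown lot: 1·0 + 9·0 + 3·3 + 9·0 + 7·2 + 1·2 = 25
the South site has the highest Borda score (58).

the South site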